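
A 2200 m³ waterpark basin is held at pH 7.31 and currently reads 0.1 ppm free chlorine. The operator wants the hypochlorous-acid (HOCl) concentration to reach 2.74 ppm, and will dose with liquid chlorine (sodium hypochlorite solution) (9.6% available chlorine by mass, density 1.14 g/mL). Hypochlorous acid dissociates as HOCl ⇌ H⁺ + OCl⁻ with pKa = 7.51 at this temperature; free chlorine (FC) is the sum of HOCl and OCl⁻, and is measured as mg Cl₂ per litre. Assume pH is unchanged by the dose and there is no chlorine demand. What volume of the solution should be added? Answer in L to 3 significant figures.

87.8 L

Volume: 2200 m³ = 2,200,000 L.
[OCl⁻]/[HOCl] = 10^(pH − pKa) = 10^(7.31 − 7.51) = 0.631; fraction as HOCl = 1/(1 + 0.631) = 0.6131.
Free chlorine required for 2.74 ppm HOCl: 2.74 / 0.6131 = 4.469 ppm.
FC to add: 4.469 − 0.1 = 4.369 mg/L as Cl₂.
Cl₂ equivalent: 4.369 mg/L × 2,200,000 L = 9611 g.
Product at 9.6% available Cl: 9611 / 0.096 = 100,100 g.
Volume: 100,100 g ÷ 1.14 g/mL = 87,820 mL.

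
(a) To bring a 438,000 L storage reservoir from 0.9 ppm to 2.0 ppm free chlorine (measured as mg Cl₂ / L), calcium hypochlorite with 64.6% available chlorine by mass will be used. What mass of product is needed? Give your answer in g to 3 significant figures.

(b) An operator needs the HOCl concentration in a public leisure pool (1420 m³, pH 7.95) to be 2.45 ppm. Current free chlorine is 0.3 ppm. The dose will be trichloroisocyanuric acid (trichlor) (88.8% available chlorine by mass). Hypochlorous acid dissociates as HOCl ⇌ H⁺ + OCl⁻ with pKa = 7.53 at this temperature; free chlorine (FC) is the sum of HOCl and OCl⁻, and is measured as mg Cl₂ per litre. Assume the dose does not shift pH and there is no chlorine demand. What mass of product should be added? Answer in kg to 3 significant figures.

(a) 746 g; (b) 13.7 kg

(a) Chlorine deficit: 2.0 − 0.9 = 1.1 ppm = 1.1 mg/L as Cl₂.
(a) Cl₂ equivalent needed: 1.1 mg/L × 438,000 L = 481,800 mg = 481.8 g.
(a) Product at 64.6% available chlorine: 481.8 / 0.646 = 745.8 g.

(b) Volume: 1420 m³ = 1,420,000 L.
(b) [OCl⁻]/[HOCl] = 10^(pH − pKa) = 10^(7.95 − 7.53) = 2.63; fraction as HOCl = 1/(1 + 2.63) = 0.2755.
(b) Free chlorine required for 2.45 ppm HOCl: 2.45 / 0.2755 = 8.894 ppm.
(b) FC to add: 8.894 − 0.3 = 8.594 mg/L as Cl₂.
(b) Cl₂ equivalent: 8.594 mg/L × 1,420,000 L = 12,200 g.
(b) Product at 88.8% available Cl: 12,200 / 0.888 = 13,740 g.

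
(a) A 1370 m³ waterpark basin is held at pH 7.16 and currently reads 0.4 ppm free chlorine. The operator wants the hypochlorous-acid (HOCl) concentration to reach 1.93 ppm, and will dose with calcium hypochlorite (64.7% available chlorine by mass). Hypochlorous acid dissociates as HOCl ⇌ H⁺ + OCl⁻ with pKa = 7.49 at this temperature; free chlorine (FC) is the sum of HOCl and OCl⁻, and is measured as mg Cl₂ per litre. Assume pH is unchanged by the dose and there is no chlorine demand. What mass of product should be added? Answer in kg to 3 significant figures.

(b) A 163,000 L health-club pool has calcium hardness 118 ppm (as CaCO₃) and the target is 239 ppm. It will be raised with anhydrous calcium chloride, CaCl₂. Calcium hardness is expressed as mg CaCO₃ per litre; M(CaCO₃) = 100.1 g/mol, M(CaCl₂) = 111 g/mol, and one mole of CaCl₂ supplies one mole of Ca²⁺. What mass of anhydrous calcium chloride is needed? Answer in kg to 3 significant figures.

(a) Volume: 1370 m³ = 1,370,000 L.
(a) [OCl⁻]/[HOCl] = 10^(pH − pKa) = 10^(7.16 − 7.49) = 0.4677; fraction as HOCl = 1/(1 + 0.4677) = 0.6813.
(a) Free chlorine required for 1.93 ppm HOCl: 1.93 / 0.6813 = 2.833 ppm.
(a) FC to add: 2.833 − 0.4 = 2.433 mg/L as Cl₂.
(a) Cl₂ equivalent: 2.433 mg/L × 1,370,000 L = 3333 g.
(a) Product at 64.7% available Cl: 3333 / 0.647 = 5151 g.

(b) Hardness to add: (239 − 118) = 121 mg/L as CaCO₃ × 163,000 L = 19,720 g as CaCO₃.
(b) Moles of Ca²⁺ (1 mol Ca²⁺ ≡ 1 mol CaCO₃): 19,720 / 100.1 g/mol = 197 mol.
(b) Mass of CaCl₂: 197 × 111 = 21,870 g.

(a) 5.15 kg; (b) 21.9 kg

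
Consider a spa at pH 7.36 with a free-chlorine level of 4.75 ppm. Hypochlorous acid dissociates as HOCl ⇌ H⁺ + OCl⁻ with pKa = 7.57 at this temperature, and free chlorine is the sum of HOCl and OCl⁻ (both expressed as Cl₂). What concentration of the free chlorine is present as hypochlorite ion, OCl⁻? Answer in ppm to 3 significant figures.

1.81 ppm

[OCl⁻]/[HOCl] = 10^(pH − pKa) = 10^(7.36 − 7.57) = 10^-0.21 = 0.6166.
Fraction as HOCl = 1 / (1 + 0.6166) = 0.6186.
OCl⁻ = (1 − 0.6186) × 4.75 ppm = 1.812 ppm.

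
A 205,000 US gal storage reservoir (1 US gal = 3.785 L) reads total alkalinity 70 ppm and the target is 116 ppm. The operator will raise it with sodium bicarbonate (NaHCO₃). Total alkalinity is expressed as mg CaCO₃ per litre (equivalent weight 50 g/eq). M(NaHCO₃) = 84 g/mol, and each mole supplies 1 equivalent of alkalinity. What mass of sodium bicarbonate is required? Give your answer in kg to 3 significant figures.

60.0 kg

Volume: 205,000 US gal × 3.785 L/gal = 775,925 L.
Alkalinity to add: (116 − 70) = 46 mg/L as CaCO₃ × 775,925 L = 35,690 g as CaCO₃.
Equivalents: 35,690 g ÷ 50 g/eq = 713.9 eq.
NaHCO₃ supplies 1 eq per mole → 713.9 mol.
Mass: 713.9 mol × 84 g/mol = 59,960 g.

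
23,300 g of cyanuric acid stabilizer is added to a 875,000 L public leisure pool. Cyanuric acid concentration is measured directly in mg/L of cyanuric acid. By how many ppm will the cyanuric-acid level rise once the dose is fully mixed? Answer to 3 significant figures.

26.6 ppm

Rise: 23,300 g / 875,000 L × 1000 = 26.63 mg/L.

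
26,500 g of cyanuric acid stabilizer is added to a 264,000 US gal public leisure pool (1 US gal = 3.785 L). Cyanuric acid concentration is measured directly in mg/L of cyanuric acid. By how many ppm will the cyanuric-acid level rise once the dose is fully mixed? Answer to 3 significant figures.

Volume: 264,000 US gal × 3.785 L/gal = 999,240 L.
Rise: 26,500 g / 999,240 L × 1000 = 26.52 mg/L.

26.5 ppm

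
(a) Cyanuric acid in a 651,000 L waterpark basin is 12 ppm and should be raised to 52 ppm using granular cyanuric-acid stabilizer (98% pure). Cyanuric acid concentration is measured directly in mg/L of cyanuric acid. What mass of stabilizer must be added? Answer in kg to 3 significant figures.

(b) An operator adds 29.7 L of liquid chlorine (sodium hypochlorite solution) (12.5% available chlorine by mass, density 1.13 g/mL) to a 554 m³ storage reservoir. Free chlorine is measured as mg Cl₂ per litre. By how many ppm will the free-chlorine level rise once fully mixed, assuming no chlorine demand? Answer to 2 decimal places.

(a) 26.6 kg; (b) 7.57 ppm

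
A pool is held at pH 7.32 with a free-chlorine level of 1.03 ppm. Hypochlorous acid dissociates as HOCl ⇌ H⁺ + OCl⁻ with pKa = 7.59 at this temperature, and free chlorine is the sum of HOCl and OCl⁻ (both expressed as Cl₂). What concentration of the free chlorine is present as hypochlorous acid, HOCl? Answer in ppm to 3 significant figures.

[OCl⁻]/[HOCl] = 10^(pH − pKa) = 10^(7.32 − 7.59) = 10^-0.27 = 0.537.
Fraction as HOCl = 1 / (1 + 0.537) = 0.6506.
HOCl = 0.6506 × 1.03 ppm = 0.6701 ppm.

0.670 ppm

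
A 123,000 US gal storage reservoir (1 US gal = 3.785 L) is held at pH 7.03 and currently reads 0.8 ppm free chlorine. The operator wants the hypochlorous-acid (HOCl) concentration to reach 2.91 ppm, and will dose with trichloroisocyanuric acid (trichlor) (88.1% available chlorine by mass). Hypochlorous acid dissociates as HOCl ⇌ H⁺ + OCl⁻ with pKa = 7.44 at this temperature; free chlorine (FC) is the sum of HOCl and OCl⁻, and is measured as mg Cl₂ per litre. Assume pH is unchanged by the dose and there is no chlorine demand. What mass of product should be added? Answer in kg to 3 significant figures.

1.71 kg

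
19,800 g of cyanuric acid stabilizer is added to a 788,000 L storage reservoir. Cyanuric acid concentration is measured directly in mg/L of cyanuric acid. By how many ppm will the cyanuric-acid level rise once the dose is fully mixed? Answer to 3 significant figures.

25.1 ppm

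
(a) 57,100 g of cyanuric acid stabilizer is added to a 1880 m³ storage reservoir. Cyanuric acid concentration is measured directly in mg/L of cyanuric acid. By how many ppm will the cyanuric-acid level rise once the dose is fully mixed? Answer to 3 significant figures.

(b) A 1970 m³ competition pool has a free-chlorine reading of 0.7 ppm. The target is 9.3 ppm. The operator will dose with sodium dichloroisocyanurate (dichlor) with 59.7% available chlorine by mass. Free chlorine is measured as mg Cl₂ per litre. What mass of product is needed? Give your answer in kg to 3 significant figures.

(a) 30.4 ppm; (b) 28.4 kg

(a) Volume: 1880 m³ = 1,880,000 L.
(a) Rise: 57,100 g / 1,880,000 L × 1000 = 30.37 mg/L.

(b) Volume: 1970 m³ = 1,970,000 L.
(b) Chlorine deficit: 9.3 − 0.7 = 8.6 ppm = 8.6 mg/L as Cl₂.
(b) Cl₂ equivalent needed: 8.6 mg/L × 1,970,000 L = 16,940,000 mg = 16,940 g.
(b) Product at 59.7% available chlorine: 16,940 / 0.597 = 28,380 g.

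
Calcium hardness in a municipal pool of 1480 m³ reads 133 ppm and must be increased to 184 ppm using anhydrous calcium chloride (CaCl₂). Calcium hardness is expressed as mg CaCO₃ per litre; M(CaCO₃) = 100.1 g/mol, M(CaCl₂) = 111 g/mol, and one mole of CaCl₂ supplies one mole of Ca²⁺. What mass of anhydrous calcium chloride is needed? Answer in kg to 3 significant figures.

Volume: 1480 m³ = 1,480,000 L.
Hardness to add: (184 − 133) = 51 mg/L as CaCO₃ × 1,480,000 L = 75,480 g as CaCO₃.
Moles of Ca²⁺ (1 mol Ca²⁺ ≡ 1 mol CaCO₃): 75,480 / 100.1 g/mol = 754 mol.
Mass of CaCl₂: 754 × 111 = 83,700 g.

83.7 kg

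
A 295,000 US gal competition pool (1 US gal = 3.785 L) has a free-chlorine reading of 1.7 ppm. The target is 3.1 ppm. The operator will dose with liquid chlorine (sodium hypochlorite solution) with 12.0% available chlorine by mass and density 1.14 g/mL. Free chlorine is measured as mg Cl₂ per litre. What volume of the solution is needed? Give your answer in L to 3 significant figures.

Volume: 295,000 US gal × 3.785 L/gal = 1,116,575 L.
Chlorine deficit: 3.1 − 1.7 = 1.4 ppm = 1.4 mg/L as Cl₂.
Cl₂ equivalent needed: 1.4 mg/L × 1,116,575 L = 1,563,000 mg = 1563 g.
Product at 12.0% available chlorine: 1563 / 0.12 = 13,030 g.
Volume at density 1.14 g/mL: 13,030 g ÷ 1.14 g/mL = 11,430 mL.

11.4 L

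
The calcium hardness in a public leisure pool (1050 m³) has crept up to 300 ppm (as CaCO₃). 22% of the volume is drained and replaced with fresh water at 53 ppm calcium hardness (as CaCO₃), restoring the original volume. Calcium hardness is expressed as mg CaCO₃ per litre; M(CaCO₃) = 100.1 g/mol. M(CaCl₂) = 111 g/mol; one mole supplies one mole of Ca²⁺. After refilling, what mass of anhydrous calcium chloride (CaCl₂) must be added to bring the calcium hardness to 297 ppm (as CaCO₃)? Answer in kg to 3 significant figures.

Volume: 1050 m³ = 1,050,000 L.
After draining 22% and refilling: 300 × 0.78 + 53 × 0.22 = 245.66 ppm.
Deficit to target: 297 − 245.66 = 51.34 mg/L.
As CaCO₃: 51.34 mg/L × 1,050,000 L = 53,910 g; ÷ 100.1 = 538.5 mol Ca²⁺.
Mass: 538.5 × 111 = 59,780 g.

59.8 kg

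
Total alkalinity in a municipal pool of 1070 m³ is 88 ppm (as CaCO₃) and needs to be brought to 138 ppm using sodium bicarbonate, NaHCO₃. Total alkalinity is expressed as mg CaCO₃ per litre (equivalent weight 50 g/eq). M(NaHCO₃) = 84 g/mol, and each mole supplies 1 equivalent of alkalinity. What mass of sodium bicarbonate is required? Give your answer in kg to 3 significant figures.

89.9 kg

Volume: 1070 m³ = 1,070,000 L.
Alkalinity to add: (138 − 88) = 50 mg/L as CaCO₃ × 1,070,000 L = 53,500 g as CaCO₃.
Equivalents: 53,500 g ÷ 50 g/eq = 1070 eq.
NaHCO₃ supplies 1 eq per mole → 1070 mol.
Mass: 1070 mol × 84 g/mol = 89,880 g.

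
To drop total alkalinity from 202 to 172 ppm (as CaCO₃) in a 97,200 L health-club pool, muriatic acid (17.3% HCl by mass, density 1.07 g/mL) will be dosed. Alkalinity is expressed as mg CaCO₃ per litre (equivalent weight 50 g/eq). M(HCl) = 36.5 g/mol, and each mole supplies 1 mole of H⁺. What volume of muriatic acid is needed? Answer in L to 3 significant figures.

Alkalinity to neutralize: (202 − 172) = 30 mg/L as CaCO₃ × 97,200 L = 2916 g as CaCO₃.
Equivalents of H⁺ required: 2916 ÷ 50 g/eq = 58.32 eq = 58.32 mol HCl.
Mass of HCl: 58.32 × 36.5 = 2129 g.
Mass of 17.3% solution: 2129 / 0.173 = 12,300 g.
Volume: 12,300 g ÷ 1.07 g/mL = 11,500 mL.

11.5 L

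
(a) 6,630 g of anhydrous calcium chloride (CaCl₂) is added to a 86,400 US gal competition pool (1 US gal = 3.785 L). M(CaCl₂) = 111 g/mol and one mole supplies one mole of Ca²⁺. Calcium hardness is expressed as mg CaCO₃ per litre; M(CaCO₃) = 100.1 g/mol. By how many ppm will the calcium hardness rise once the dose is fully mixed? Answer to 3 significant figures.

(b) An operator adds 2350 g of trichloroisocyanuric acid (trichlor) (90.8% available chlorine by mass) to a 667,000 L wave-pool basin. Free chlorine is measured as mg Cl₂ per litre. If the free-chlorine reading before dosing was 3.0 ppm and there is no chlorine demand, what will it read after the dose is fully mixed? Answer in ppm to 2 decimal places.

(a) 18.3 ppm; (b) 6.20 ppm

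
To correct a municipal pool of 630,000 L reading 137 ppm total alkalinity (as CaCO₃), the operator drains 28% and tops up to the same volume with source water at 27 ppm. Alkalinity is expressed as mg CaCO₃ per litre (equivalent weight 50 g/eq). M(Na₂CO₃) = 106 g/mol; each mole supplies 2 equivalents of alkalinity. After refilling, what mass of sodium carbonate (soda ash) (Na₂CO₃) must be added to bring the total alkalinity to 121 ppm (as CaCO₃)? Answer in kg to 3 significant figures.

9.88 kg

After draining 28% and refilling: 137 × 0.72 + 27 × 0.28 = 106.2 ppm.
Deficit to target: 121 − 106.2 = 14.8 mg/L.
As CaCO₃: 14.8 mg/L × 630,000 L = 9324 g; ÷ 50 g/eq ÷ 2 = 93.24 mol Na₂CO₃.
Mass: 93.24 × 106 = 9883 g.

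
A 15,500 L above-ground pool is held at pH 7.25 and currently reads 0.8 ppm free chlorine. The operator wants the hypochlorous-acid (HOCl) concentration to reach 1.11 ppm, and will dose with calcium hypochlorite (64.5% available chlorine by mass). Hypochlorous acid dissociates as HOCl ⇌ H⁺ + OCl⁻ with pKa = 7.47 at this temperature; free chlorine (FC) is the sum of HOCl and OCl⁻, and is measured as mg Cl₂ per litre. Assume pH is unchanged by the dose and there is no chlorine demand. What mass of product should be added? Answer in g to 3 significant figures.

23.5 g

[OCl⁻]/[HOCl] = 10^(pH − pKa) = 10^(7.25 − 7.47) = 0.6026; fraction as HOCl = 1/(1 + 0.6026) = 0.624.
Free chlorine required for 1.11 ppm HOCl: 1.11 / 0.624 = 1.779 ppm.
FC to add: 1.779 − 0.8 = 0.9788 mg/L as Cl₂.
Cl₂ equivalent: 0.9788 mg/L × 15,500 L = 15.17 g.
Product at 64.5% available Cl: 15.17 / 0.645 = 23.52 g.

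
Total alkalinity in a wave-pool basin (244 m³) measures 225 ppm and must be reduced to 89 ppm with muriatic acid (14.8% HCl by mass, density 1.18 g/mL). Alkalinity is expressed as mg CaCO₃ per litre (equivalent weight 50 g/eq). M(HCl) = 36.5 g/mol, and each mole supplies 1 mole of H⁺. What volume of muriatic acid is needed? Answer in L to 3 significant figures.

139 L

Volume: 244 m³ = 244,000 L.
Alkalinity to neutralize: (225 − 89) = 136 mg/L as CaCO₃ × 244,000 L = 33,180 g as CaCO₃.
Equivalents of H⁺ required: 33,180 ÷ 50 g/eq = 663.7 eq = 663.7 mol HCl.
Mass of HCl: 663.7 × 36.5 = 24,220 g.
Mass of 14.8% solution: 24,220 / 0.148 = 163,700 g.
Volume: 163,700 g ÷ 1.18 g/mL = 138,700 mL.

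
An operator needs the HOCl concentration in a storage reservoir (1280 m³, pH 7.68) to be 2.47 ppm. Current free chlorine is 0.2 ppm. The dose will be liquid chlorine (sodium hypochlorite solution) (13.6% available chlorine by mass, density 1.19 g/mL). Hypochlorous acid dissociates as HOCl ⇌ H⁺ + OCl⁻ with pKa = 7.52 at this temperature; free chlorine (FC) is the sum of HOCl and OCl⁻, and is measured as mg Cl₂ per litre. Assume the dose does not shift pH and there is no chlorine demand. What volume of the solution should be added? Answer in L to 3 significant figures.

46.2 L

Volume: 1280 m³ = 1,280,000 L.
[OCl⁻]/[HOCl] = 10^(pH − pKa) = 10^(7.68 − 7.52) = 1.445; fraction as HOCl = 1/(1 + 1.445) = 0.4089.
Free chlorine required for 2.47 ppm HOCl: 2.47 / 0.4089 = 6.04 ppm.
FC to add: 6.04 − 0.2 = 5.84 mg/L as Cl₂.
Cl₂ equivalent: 5.84 mg/L × 1,280,000 L = 7476 g.
Product at 13.6% available Cl: 7476 / 0.136 = 54,970 g.
Volume: 54,970 g ÷ 1.19 g/mL = 46,190 mL.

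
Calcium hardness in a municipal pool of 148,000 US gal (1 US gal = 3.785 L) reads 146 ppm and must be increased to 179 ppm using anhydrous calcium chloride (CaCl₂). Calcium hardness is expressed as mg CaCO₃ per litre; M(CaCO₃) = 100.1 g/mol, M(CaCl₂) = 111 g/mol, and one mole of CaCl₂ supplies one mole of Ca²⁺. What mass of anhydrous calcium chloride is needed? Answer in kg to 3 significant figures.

Volume: 148,000 US gal × 3.785 L/gal = 560,180 L.
Hardness to add: (179 − 146) = 33 mg/L as CaCO₃ × 560,180 L = 18,490 g as CaCO₃.
Moles of Ca²⁺ (1 mol Ca²⁺ ≡ 1 mol CaCO₃): 18,490 / 100.1 g/mol = 184.7 mol.
Mass of CaCl₂: 184.7 × 111 = 20,500 g.

20.5 kg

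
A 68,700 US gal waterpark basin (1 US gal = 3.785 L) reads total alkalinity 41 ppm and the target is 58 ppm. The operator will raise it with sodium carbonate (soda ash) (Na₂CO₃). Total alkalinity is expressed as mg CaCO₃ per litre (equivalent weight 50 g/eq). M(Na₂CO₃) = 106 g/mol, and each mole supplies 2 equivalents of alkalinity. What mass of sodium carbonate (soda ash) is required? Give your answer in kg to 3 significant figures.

4.69 kg

Volume: 68,700 US gal × 3.785 L/gal = 260,030 L.
Alkalinity to add: (58 − 41) = 17 mg/L as CaCO₃ × 260,030 L = 4421 g as CaCO₃.
Equivalents: 4421 g ÷ 50 g/eq = 88.41 eq.
Each mole of Na₂CO₃ supplies 2 eq, so 88.41 / 2 = 44.21 mol.
Mass: 44.21 mol × 106 g/mol = 4686 g.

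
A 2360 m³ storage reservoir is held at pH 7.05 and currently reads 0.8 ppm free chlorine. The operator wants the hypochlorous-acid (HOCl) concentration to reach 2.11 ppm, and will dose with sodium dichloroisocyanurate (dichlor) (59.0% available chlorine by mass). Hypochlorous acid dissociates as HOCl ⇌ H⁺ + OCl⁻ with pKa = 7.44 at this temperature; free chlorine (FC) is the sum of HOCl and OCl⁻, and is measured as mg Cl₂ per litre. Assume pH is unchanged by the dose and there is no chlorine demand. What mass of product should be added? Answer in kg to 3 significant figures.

Volume: 2360 m³ = 2,360,000 L.
[OCl⁻]/[HOCl] = 10^(pH − pKa) = 10^(7.05 − 7.44) = 0.4074; fraction as HOCl = 1/(1 + 0.4074) = 0.7105.
Free chlorine required for 2.11 ppm HOCl: 2.11 / 0.7105 = 2.97 ppm.
FC to add: 2.97 − 0.8 = 2.17 mg/L as Cl₂.
Cl₂ equivalent: 2.17 mg/L × 2,360,000 L = 5120 g.
Product at 59.0% available Cl: 5120 / 0.59 = 8678 g.

8.68 kg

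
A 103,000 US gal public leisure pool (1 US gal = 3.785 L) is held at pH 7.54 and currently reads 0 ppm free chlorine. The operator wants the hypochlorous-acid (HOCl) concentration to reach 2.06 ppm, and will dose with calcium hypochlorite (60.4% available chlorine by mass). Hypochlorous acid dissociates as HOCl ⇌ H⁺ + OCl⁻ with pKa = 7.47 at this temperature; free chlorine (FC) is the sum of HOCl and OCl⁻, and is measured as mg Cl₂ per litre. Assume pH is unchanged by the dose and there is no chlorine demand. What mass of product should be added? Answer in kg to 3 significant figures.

Volume: 103,000 US gal × 3.785 L/gal = 389,855 L.
[OCl⁻]/[HOCl] = 10^(pH − pKa) = 10^(7.54 − 7.47) = 1.175; fraction as HOCl = 1/(1 + 1.175) = 0.4598.
Free chlorine required for 2.06 ppm HOCl: 2.06 / 0.4598 = 4.48 ppm.
FC to add: 4.48 − 0 = 4.48 mg/L as Cl₂.
Cl₂ equivalent: 4.48 mg/L × 389,855 L = 1747 g.
Product at 60.4% available Cl: 1747 / 0.604 = 2892 g.

2.89 kg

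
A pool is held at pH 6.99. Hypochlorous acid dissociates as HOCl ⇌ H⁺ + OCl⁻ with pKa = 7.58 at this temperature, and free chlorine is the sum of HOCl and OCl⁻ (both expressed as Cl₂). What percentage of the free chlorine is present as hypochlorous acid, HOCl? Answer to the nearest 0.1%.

[OCl⁻]/[HOCl] = 10^(pH − pKa) = 10^(6.99 − 7.58) = 10^-0.59 = 0.257.
Fraction as HOCl = 1 / (1 + 0.257) = 0.7955.

79.6%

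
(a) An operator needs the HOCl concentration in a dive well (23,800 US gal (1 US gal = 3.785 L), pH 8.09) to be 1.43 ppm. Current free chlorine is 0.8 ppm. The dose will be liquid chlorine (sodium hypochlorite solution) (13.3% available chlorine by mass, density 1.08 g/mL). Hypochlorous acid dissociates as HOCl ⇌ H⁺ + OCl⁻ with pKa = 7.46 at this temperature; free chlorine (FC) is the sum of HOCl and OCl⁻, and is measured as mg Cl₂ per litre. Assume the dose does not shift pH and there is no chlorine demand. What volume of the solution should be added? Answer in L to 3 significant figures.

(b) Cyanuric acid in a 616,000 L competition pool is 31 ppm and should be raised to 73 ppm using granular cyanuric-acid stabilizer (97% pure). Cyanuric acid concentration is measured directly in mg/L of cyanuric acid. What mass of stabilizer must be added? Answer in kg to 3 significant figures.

(a) Volume: 23,800 US gal × 3.785 L/gal = 90,083 L.
(a) [OCl⁻]/[HOCl] = 10^(pH − pKa) = 10^(8.09 − 7.46) = 4.266; fraction as HOCl = 1/(1 + 4.266) = 0.1899.
(a) Free chlorine required for 1.43 ppm HOCl: 1.43 / 0.1899 = 7.53 ppm.
(a) FC to add: 7.53 − 0.8 = 6.73 mg/L as Cl₂.
(a) Cl₂ equivalent: 6.73 mg/L × 90,083 L = 606.3 g.
(a) Product at 13.3% available Cl: 606.3 / 0.133 = 4558 g.
(a) Volume: 4558 g ÷ 1.08 g/mL = 4221 mL.

(b) CYA to add: (73 − 31) = 42 mg/L × 616,000 L = 25,870 g cyanuric acid.
(b) At 97% purity: 25,870 / 0.97 = 26,670 g product.

(a) 4.22 L; (b) 26.7 kg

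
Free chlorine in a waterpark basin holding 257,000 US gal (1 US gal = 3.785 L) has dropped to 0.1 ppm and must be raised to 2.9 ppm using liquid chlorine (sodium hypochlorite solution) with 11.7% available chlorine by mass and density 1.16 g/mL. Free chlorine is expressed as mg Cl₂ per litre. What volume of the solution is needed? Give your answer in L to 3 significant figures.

Volume: 257,000 US gal × 3.785 L/gal = 972,745 L.
Chlorine deficit: 2.9 − 0.1 = 2.8 ppm = 2.8 mg/L as Cl₂.
Cl₂ equivalent needed: 2.8 mg/L × 972,745 L = 2,724,000 mg = 2724 g.
Product at 11.7% available chlorine: 2724 / 0.117 = 23,280 g.
Volume at density 1.16 g/mL: 23,280 g ÷ 1.16 g/mL = 20,070 mL.

20.1 L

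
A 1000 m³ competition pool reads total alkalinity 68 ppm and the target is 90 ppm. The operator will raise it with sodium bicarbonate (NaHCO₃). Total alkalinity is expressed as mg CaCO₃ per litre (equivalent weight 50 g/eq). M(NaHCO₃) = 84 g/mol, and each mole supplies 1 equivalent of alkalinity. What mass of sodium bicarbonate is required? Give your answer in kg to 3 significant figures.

37.0 kg

Volume: 1000 m³ = 1,000,000 L.
Alkalinity to add: (90 − 68) = 22 mg/L as CaCO₃ × 1,000,000 L = 22,000 g as CaCO₃.
Equivalents: 22,000 g ÷ 50 g/eq = 440 eq.
NaHCO₃ supplies 1 eq per mole → 440 mol.
Mass: 440 mol × 84 g/mol = 36,960 g.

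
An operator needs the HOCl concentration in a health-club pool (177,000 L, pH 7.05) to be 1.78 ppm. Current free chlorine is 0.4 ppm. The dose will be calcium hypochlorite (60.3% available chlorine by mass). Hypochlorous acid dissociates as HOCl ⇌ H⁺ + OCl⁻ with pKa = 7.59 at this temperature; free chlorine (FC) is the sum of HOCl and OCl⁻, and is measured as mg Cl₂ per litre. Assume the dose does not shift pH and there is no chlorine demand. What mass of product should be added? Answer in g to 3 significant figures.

[OCl⁻]/[HOCl] = 10^(pH − pKa) = 10^(7.05 − 7.59) = 0.2884; fraction as HOCl = 1/(1 + 0.2884) = 0.7762.
Free chlorine required for 1.78 ppm HOCl: 1.78 / 0.7762 = 2.293 ppm.
FC to add: 2.293 − 0.4 = 1.893 mg/L as Cl₂.
Cl₂ equivalent: 1.893 mg/L × 177,000 L = 335.1 g.
Product at 60.3% available Cl: 335.1 / 0.603 = 555.8 g.

556 g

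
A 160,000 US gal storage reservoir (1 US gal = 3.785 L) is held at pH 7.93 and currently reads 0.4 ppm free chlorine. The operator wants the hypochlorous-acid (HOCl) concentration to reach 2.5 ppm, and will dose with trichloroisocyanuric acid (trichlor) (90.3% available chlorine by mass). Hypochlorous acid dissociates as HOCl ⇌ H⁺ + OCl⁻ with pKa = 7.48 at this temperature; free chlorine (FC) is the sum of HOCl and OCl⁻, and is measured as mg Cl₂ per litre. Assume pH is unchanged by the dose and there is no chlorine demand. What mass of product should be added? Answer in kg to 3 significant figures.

6.13 kg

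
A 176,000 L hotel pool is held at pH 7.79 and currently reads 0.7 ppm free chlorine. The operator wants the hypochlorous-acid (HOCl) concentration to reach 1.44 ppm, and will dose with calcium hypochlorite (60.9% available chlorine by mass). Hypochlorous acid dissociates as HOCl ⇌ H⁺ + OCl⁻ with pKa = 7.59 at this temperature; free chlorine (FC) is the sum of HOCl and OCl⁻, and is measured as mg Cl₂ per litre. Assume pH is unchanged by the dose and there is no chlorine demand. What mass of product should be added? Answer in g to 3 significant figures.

873 g

[OCl⁻]/[HOCl] = 10^(pH − pKa) = 10^(7.79 − 7.59) = 1.585; fraction as HOCl = 1/(1 + 1.585) = 0.3869.
Free chlorine required for 1.44 ppm HOCl: 1.44 / 0.3869 = 3.722 ppm.
FC to add: 3.722 − 0.7 = 3.022 mg/L as Cl₂.
Cl₂ equivalent: 3.022 mg/L × 176,000 L = 531.9 g.
Product at 60.9% available Cl: 531.9 / 0.609 = 873.4 g.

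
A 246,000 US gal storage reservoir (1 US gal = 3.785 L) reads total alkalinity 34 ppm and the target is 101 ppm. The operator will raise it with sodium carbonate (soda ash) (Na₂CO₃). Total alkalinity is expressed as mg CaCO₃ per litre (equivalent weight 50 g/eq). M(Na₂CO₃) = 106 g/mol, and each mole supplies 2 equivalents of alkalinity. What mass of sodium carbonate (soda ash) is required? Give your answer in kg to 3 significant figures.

66.1 kg

Volume: 246,000 US gal × 3.785 L/gal = 931,110 L.
Alkalinity to add: (101 − 34) = 67 mg/L as CaCO₃ × 931,110 L = 62,380 g as CaCO₃.
Equivalents: 62,380 g ÷ 50 g/eq = 1248 eq.
Each mole of Na₂CO₃ supplies 2 eq, so 1248 / 2 = 623.8 mol.
Mass: 623.8 mol × 106 g/mol = 66,130 g.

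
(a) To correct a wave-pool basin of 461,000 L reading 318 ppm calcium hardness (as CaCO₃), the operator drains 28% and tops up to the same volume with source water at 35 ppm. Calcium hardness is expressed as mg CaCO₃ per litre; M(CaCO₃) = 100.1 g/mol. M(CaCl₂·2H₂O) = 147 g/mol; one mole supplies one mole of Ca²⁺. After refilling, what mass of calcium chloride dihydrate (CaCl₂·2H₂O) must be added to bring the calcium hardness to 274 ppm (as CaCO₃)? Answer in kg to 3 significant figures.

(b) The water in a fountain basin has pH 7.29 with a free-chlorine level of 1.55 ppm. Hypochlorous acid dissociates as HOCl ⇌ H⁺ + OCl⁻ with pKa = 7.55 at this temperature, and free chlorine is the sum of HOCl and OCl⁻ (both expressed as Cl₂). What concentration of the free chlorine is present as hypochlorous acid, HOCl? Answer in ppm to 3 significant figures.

(a) After draining 28% and refilling: 318 × 0.72 + 35 × 0.28 = 238.76 ppm.
(a) Deficit to target: 274 − 238.76 = 35.24 mg/L.
(a) As CaCO₃: 35.24 mg/L × 461,000 L = 16,250 g; ÷ 100.1 = 162.3 mol Ca²⁺.
(a) Mass: 162.3 × 147 = 23,860 g.

(b) [OCl⁻]/[HOCl] = 10^(pH − pKa) = 10^(7.29 − 7.55) = 10^-0.26 = 0.5495.
(b) Fraction as HOCl = 1 / (1 + 0.5495) = 0.6454.
(b) HOCl = 0.6454 × 1.55 ppm = 1 ppm.

(a) 23.9 kg; (b) 1.00 ppm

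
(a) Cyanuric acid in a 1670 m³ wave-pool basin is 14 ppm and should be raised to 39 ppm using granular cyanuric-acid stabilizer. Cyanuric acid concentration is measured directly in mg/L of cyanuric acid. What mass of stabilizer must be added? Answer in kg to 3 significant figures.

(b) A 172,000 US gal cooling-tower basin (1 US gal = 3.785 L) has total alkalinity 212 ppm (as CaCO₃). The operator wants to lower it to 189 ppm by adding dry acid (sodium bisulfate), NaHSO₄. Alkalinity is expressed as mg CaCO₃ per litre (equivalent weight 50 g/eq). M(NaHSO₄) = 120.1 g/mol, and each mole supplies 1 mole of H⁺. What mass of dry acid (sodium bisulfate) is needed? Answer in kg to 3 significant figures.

(a) 41.8 kg; (b) 36.0 kg

(a) Volume: 1670 m³ = 1,670,000 L.
(a) CYA to add: (39 − 14) = 25 mg/L × 1,670,000 L = 41,750 g cyanuric acid.

(b) Volume: 172,000 US gal × 3.785 L/gal = 651,020 L.
(b) Alkalinity to neutralize: (212 − 189) = 23 mg/L as CaCO₃ × 651,020 L = 14,970 g as CaCO₃.
(b) Equivalents of H⁺ required: 14,970 ÷ 50 g/eq = 299.5 eq = 299.5 mol NaHSO₄.
(b) Mass of NaHSO₄: 299.5 × 120.1 = 35,970 g.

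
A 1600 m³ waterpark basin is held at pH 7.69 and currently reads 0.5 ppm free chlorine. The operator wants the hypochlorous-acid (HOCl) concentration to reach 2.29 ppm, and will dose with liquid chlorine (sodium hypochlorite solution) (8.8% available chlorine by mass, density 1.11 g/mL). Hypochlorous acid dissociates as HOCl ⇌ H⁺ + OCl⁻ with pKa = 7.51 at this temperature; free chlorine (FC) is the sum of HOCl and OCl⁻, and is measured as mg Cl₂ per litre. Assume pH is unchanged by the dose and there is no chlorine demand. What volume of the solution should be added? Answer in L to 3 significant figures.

86.1 L

Volume: 1600 m³ = 1,600,000 L.
[OCl⁻]/[HOCl] = 10^(pH − pKa) = 10^(7.69 − 7.51) = 1.514; fraction as HOCl = 1/(1 + 1.514) = 0.3978.
Free chlorine required for 2.29 ppm HOCl: 2.29 / 0.3978 = 5.756 ppm.
FC to add: 5.756 − 0.5 = 5.256 mg/L as Cl₂.
Cl₂ equivalent: 5.256 mg/L × 1,600,000 L = 8410 g.
Product at 8.8% available Cl: 8410 / 0.088 = 95,560 g.
Volume: 95,560 g ÷ 1.11 g/mL = 86,090 mL.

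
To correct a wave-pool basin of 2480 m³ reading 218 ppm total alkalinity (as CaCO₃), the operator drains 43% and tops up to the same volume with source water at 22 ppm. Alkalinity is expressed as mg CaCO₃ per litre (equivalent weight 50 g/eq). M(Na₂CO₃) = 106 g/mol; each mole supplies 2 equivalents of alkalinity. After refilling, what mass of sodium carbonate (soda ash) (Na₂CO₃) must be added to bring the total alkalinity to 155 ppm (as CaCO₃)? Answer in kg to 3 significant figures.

Volume: 2480 m³ = 2,480,000 L.
After draining 43% and refilling: 218 × 0.57 + 22 × 0.43 = 133.72 ppm.
Deficit to target: 155 − 133.72 = 21.28 mg/L.
As CaCO₃: 21.28 mg/L × 2,480,000 L = 52,770 g; ÷ 50 g/eq ÷ 2 = 527.7 mol Na₂CO₃.
Mass: 527.7 × 106 = 55,940 g.

55.9 kg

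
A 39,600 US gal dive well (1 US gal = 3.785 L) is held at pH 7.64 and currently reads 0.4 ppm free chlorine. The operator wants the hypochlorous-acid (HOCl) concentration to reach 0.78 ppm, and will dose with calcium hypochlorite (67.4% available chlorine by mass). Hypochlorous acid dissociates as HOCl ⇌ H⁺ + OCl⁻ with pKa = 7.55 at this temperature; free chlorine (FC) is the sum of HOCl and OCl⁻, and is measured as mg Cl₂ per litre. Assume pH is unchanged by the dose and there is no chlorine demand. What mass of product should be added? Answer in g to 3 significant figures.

Volume: 39,600 US gal × 3.785 L/gal = 149,886 L.
[OCl⁻]/[HOCl] = 10^(pH − pKa) = 10^(7.64 − 7.55) = 1.23; fraction as HOCl = 1/(1 + 1.23) = 0.4484.
Free chlorine required for 0.78 ppm HOCl: 0.78 / 0.4484 = 1.74 ppm.
FC to add: 1.74 − 0.4 = 1.34 mg/L as Cl₂.
Cl₂ equivalent: 1.34 mg/L × 149,886 L = 200.8 g.
Product at 67.4% available Cl: 200.8 / 0.674 = 297.9 g.

298 g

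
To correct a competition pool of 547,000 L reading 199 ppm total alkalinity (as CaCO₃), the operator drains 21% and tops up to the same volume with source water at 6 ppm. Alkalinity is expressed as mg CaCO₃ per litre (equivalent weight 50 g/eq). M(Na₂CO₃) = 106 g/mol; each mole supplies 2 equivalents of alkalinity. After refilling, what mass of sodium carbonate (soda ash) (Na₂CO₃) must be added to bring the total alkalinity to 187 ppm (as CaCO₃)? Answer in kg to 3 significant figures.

16.5 kg

After draining 21% and refilling: 199 × 0.79 + 6 × 0.21 = 158.47 ppm.
Deficit to target: 187 − 158.47 = 28.53 mg/L.
As CaCO₃: 28.53 mg/L × 547,000 L = 15,610 g; ÷ 50 g/eq ÷ 2 = 156.1 mol Na₂CO₃.
Mass: 156.1 × 106 = 16,540 g.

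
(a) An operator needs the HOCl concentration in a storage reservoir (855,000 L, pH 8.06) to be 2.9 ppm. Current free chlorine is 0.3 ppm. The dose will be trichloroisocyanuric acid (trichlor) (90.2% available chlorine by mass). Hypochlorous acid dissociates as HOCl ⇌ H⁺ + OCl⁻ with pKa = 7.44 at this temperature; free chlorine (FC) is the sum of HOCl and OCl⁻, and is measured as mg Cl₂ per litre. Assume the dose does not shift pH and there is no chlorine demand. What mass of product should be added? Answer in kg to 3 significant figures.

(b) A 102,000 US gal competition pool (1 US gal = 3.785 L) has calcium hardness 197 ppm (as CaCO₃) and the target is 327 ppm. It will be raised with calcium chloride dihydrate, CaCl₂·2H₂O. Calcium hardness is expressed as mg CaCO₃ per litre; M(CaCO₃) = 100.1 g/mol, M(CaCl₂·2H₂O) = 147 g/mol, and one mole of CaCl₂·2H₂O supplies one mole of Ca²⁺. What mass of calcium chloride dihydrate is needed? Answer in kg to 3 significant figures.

(a) [OCl⁻]/[HOCl] = 10^(pH − pKa) = 10^(8.06 − 7.44) = 4.169; fraction as HOCl = 1/(1 + 4.169) = 0.1935.
(a) Free chlorine required for 2.9 ppm HOCl: 2.9 / 0.1935 = 14.99 ppm.
(a) FC to add: 14.99 − 0.3 = 14.69 mg/L as Cl₂.
(a) Cl₂ equivalent: 14.69 mg/L × 855,000 L = 12,560 g.
(a) Product at 90.2% available Cl: 12,560 / 0.902 = 13,920 g.

(b) Volume: 102,000 US gal × 3.785 L/gal = 386,070 L.
(b) Hardness to add: (327 − 197) = 130 mg/L as CaCO₃ × 386,070 L = 50,190 g as CaCO₃.
(b) Moles of Ca²⁺ (1 mol Ca²⁺ ≡ 1 mol CaCO₃): 50,190 / 100.1 g/mol = 501.4 mol.
(b) Mass of CaCl₂·2H₂O: 501.4 × 147 = 73,700 g.

(a) 13.9 kg; (b) 73.7 kg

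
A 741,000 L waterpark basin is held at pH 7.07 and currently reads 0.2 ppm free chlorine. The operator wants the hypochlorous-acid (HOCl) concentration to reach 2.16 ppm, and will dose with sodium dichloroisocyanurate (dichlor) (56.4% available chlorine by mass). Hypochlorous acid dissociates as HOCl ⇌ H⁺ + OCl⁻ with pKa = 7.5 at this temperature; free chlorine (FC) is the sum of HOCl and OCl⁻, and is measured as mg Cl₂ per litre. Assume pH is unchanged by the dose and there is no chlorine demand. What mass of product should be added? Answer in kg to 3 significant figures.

[OCl⁻]/[HOCl] = 10^(pH − pKa) = 10^(7.07 − 7.5) = 0.3715; fraction as HOCl = 1/(1 + 0.3715) = 0.7291.
Free chlorine required for 2.16 ppm HOCl: 2.16 / 0.7291 = 2.963 ppm.
FC to add: 2.963 − 0.2 = 2.763 mg/L as Cl₂.
Cl₂ equivalent: 2.763 mg/L × 741,000 L = 2047 g.
Product at 56.4% available Cl: 2047 / 0.564 = 3629 g.

3.63 kg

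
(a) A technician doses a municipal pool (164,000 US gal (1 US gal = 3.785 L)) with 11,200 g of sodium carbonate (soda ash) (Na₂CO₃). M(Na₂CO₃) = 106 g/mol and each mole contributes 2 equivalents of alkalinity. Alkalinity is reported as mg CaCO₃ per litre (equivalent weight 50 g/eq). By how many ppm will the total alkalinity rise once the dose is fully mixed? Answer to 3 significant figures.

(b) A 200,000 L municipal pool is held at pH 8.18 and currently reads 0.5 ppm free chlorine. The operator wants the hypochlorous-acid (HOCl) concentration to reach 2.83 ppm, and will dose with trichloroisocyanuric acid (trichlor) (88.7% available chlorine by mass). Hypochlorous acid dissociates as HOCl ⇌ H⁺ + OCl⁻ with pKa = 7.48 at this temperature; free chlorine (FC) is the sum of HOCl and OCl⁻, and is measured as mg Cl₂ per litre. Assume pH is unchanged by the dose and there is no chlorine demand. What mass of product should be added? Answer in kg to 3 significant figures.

(a) Volume: 164,000 US gal × 3.785 L/gal = 620,740 L.
(a) Moles of Na₂CO₃: 11,200 g ÷ 106 g/mol = 105.7 mol → 211.3 eq of alkalinity.
(a) As CaCO₃: 211.3 eq × 50 g/eq = 10,570 g.
(a) Rise: 10,570 g / 620,740 L × 1000 = 17.02 mg/L.

(b) [OCl⁻]/[HOCl] = 10^(pH − pKa) = 10^(8.18 − 7.48) = 5.012; fraction as HOCl = 1/(1 + 5.012) = 0.1663.
(b) Free chlorine required for 2.83 ppm HOCl: 2.83 / 0.1663 = 17.01 ppm.
(b) FC to add: 17.01 − 0.5 = 16.51 mg/L as Cl₂.
(b) Cl₂ equivalent: 16.51 mg/L × 200,000 L = 3303 g.
(b) Product at 88.7% available Cl: 3303 / 0.887 = 3723 g.

(a) 17.0 ppm; (b) 3.72 kg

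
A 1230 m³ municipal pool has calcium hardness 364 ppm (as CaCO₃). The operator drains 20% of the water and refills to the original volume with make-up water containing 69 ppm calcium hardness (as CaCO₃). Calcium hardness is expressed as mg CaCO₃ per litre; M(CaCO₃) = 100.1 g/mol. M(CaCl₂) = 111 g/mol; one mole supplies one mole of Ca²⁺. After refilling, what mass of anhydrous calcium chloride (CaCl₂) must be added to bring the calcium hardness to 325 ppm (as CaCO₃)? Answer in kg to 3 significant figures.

27.3 kg

Volume: 1230 m³ = 1,230,000 L.
After draining 20% and refilling: 364 × 0.80 + 69 × 0.20 = 305 ppm.
Deficit to target: 325 − 305 = 20 mg/L.
As CaCO₃: 20 mg/L × 1,230,000 L = 24,600 g; ÷ 100.1 = 245.8 mol Ca²⁺.
Mass: 245.8 × 111 = 27,280 g.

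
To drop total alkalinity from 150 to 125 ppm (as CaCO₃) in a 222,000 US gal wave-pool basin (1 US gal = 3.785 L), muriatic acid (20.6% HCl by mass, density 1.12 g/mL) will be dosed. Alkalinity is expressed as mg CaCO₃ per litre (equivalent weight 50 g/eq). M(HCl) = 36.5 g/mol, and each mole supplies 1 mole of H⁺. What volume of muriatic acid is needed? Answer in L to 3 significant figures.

66.5 L

Volume: 222,000 US gal × 3.785 L/gal = 840,270 L.
Alkalinity to neutralize: (150 − 125) = 25 mg/L as CaCO₃ × 840,270 L = 21,010 g as CaCO₃.
Equivalents of H⁺ required: 21,010 ÷ 50 g/eq = 420.1 eq = 420.1 mol HCl.
Mass of HCl: 420.1 × 36.5 = 15,330 g.
Mass of 20.6% solution: 15,330 / 0.206 = 74,440 g.
Volume: 74,440 g ÷ 1.12 g/mL = 66,470 mL.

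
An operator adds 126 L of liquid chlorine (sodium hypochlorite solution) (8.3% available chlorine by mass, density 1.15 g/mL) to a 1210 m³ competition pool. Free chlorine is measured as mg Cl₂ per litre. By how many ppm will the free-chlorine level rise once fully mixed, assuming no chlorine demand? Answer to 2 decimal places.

9.94 ppm

Volume: 1210 m³ = 1,210,000 L.
Mass of solution: 126 L × 1000 mL/L × 1.15 g/mL = 144,900 g.
Available chlorine delivered: 144,900 g × 0.083 = 12,030 g as Cl₂.
Concentration rise: 12,030 g / 1,210,000 L = 9.939 mg/L = 9.94 ppm.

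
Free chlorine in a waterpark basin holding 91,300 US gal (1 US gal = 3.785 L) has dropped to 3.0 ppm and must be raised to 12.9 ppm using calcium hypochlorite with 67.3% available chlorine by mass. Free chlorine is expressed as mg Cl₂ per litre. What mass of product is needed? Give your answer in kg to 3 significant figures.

Volume: 91,300 US gal × 3.785 L/gal = 345,570 L.
Chlorine deficit: 12.9 − 3.0 = 9.9 ppm = 9.9 mg/L as Cl₂.
Cl₂ equivalent needed: 9.9 mg/L × 345,570 L = 3,421,000 mg = 3421 g.
Product at 67.3% available chlorine: 3421 / 0.673 = 5083 g.

5.08 kg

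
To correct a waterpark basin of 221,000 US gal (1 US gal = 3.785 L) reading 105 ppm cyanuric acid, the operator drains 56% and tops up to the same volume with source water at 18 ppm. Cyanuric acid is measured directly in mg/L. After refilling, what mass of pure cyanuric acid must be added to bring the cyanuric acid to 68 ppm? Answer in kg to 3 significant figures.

Volume: 221,000 US gal × 3.785 L/gal = 836,485 L.
After draining 56% and refilling: 105 × 0.44 + 18 × 0.56 = 56.28 ppm.
Deficit to target: 68 − 56.28 = 11.72 mg/L.
Mass: 11.72 mg/L × 836,485 L = 9804 g cyanuric acid.

9.80 kg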